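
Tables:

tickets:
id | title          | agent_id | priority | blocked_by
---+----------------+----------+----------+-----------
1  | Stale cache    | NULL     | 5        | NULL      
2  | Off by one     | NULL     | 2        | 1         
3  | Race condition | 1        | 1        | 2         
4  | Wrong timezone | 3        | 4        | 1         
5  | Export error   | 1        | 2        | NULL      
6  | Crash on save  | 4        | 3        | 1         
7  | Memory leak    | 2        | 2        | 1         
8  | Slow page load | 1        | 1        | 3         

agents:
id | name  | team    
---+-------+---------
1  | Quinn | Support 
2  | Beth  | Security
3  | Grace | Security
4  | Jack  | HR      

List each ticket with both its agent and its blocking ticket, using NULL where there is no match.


Two LEFT JOINs from the same base table tickets: one to agents via agent_id, one to tickets itself via blocked_by. Both are LEFT so every ticket is preserved.
Match against agents:
  - ticket 1 (Stale cache): agent_id=NULL, no match -> kept with NULL
  - ticket 2 (Off by one): agent_id=NULL, no match -> kept with NULL
  - ticket 3 (Race condition): agent_id=1 -> matches Quinn
  - ticket 4 (Wrong timezone): agent_id=3 -> matches Grace
  - ticket 5 (Export error): agent_id=1 -> matches Quinn
  - ticket 6 (Crash on save): agent_id=4 -> matches Jack
  - ticket 7 (Memory leak): agent_id=2 -> matches Beth
  - ticket 8 (Slow page load): agent_id=1 -> matches Quinn
Match against tickets (self):
  - ticket 1 (Stale cache): blocked_by=NULL -> NULL
  - ticket 2 (Off by one): blocked_by=1 -> Stale cache
  - ticket 3 (Race condition): blocked_by=2 -> Off by one
  - ticket 4 (Wrong timezone): blocked_by=1 -> Stale cache
  - ticket 5 (Export error): blocked_by=NULL -> NULL
  - ticket 6 (Crash on save): blocked_by=1 -> Stale cache
  - ticket 7 (Memory leak): blocked_by=1 -> Stale cache
  - ticket 8 (Slow page load): blocked_by=3 -> Race condition

SQL:
SELECT a.title, b.name AS agent, c.title AS blocked_by
FROM tickets a
LEFT JOIN agents b ON a.agent_id = b.id
LEFT JOIN tickets c ON a.blocked_by = c.id

Result:
title          | agent | blocked_by    
---------------+-------+---------------
Stale cache    | NULL  | NULL          
Off by one     | NULL  | Stale cache   
Race condition | Quinn | Off by one    
Wrong timezone | Grace | Stale cache   
Export error   | Quinn | NULL          
Crash on save  | Jack  | Stale cache   
Memory leak    | Beth  | Stale cache   
Slow page load | Quinn | Race condition


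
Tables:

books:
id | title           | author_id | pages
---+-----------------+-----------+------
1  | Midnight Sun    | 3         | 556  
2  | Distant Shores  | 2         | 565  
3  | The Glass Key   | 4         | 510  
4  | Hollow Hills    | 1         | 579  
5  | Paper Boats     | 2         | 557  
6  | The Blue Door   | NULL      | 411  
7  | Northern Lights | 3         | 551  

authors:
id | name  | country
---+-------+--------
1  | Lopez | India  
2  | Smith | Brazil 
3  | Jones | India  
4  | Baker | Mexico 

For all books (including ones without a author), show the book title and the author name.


LEFT JOIN keeps every row from books (the left table); where author_id has no match in authors, the author columns become NULL. Walk through each book:
  - book 1 (Midnight Sun): author_id=3 -> matches Jones
  - book 2 (Distant Shores): author_id=2 -> matches Smith
  - book 3 (The Glass Key): author_id=4 -> matches Baker
  - book 4 (Hollow Hills): author_id=1 -> matches Lopez
  - book 5 (Paper Boats): author_id=2 -> matches Smith
  - book 6 (The Blue Door): author_id=NULL, no match -> kept with NULL
  - book 7 (Northern Lights): author_id=3 -> matches Jones
All 7 rows appear; 1 has NULL author.

SQL:
SELECT a.title, b.name AS author
FROM books a
LEFT JOIN authors b ON a.author_id = b.id

Result:
title           | author
----------------+-------
Midnight Sun    | Jones 
Distant Shores  | Smith 
The Glass Key   | Baker 
Hollow Hills    | Lopez 
Paper Boats     | Smith 
The Blue Door   | NULL  
Northern Lights | Jones 


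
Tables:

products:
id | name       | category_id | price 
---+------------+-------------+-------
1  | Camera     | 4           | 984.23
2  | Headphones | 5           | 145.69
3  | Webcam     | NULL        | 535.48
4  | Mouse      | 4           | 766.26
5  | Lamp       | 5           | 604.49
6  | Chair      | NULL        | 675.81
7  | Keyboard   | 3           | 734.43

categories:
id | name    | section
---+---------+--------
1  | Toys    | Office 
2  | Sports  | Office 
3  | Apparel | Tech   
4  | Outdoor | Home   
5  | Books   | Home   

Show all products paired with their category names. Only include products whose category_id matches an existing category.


INNER JOIN keeps only products rows whose category_id matches an id in categories. Walk through each product:
  - product 1 (Camera): category_id=4 -> matches Outdoor
  - product 2 (Headphones): category_id=5 -> matches Books
  - product 3 (Webcam): category_id=NULL, no match -> dropped
  - product 4 (Mouse): category_id=4 -> matches Outdoor
  - product 5 (Lamp): category_id=5 -> matches Books
  - product 6 (Chair): category_id=NULL, no match -> dropped
  - product 7 (Keyboard): category_id=3 -> matches Apparel
So 2 of 7 rows are dropped.

SQL:
SELECT a.name, b.name AS category
FROM products a
INNER JOIN categories b ON a.category_id = b.id

Result:
name       | category
-----------+---------
Camera     | Outdoor 
Headphones | Books   
Mouse      | Outdoor 
Lamp       | Books   
Keyboard   | Apparel 


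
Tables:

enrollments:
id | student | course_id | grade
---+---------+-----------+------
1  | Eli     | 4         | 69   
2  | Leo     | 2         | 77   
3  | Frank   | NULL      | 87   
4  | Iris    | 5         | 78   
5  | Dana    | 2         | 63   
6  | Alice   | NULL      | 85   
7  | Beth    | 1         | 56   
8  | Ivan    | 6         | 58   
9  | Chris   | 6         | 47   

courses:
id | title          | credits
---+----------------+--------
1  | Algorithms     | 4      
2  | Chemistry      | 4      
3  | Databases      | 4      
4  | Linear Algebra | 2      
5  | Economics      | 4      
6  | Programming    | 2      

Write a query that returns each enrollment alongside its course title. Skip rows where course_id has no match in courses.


INNER JOIN keeps only enrollments rows whose course_id matches an id in courses. Walk through each enrollment:
  - enrollment 1 (Eli): course_id=4 -> matches Linear Algebra
  - enrollment 2 (Leo): course_id=2 -> matches Chemistry
  - enrollment 3 (Frank): course_id=NULL, no match -> dropped
  - enrollment 4 (Iris): course_id=5 -> matches Economics
  - enrollment 5 (Dana): course_id=2 -> matches Chemistry
  - enrollment 6 (Alice): course_id=NULL, no match -> dropped
  - enrollment 7 (Beth): course_id=1 -> matches Algorithms
  - enrollment 8 (Ivan): course_id=6 -> matches Programming
  - enrollment 9 (Chris): course_id=6 -> matches Programming
So 2 of 9 rows are dropped.

SQL:
SELECT a.student, b.title AS course
FROM enrollments a
INNER JOIN courses b ON a.course_id = b.id

Result:
student | course        
--------+---------------
Eli     | Linear Algebra
Leo     | Chemistry     
Iris    | Economics     
Dana    | Chemistry     
Beth    | Algorithms    
Ivan    | Programming   
Chris   | Programming   


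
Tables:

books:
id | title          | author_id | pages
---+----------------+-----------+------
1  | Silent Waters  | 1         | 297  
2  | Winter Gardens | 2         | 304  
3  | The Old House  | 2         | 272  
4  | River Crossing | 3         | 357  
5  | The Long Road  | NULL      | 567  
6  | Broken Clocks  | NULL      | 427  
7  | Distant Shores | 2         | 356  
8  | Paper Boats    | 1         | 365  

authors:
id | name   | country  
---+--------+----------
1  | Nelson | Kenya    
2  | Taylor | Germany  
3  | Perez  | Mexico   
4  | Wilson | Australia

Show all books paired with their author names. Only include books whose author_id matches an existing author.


INNER JOIN keeps only books rows whose author_id matches an id in authors. Walk through each book:
  - book 1 (Silent Waters): author_id=1 -> matches Nelson
  - book 2 (Winter Gardens): author_id=2 -> matches Taylor
  - book 3 (The Old House): author_id=2 -> matches Taylor
  - book 4 (River Crossing): author_id=3 -> matches Perez
  - book 5 (The Long Road): author_id=NULL, no match -> dropped
  - book 6 (Broken Clocks): author_id=NULL, no match -> dropped
  - book 7 (Distant Shores): author_id=2 -> matches Taylor
  - book 8 (Paper Boats): author_id=1 -> matches Nelson
So 2 of 8 rows are dropped.

SQL:
SELECT a.title, b.name AS author
FROM books a
INNER JOIN authors b ON a.author_id = b.id

Result:
title          | author
---------------+-------
Silent Waters  | Nelson
Winter Gardens | Taylor
The Old House  | Taylor
River Crossing | Perez 
Distant Shores | Taylor
Paper Boats    | Nelson


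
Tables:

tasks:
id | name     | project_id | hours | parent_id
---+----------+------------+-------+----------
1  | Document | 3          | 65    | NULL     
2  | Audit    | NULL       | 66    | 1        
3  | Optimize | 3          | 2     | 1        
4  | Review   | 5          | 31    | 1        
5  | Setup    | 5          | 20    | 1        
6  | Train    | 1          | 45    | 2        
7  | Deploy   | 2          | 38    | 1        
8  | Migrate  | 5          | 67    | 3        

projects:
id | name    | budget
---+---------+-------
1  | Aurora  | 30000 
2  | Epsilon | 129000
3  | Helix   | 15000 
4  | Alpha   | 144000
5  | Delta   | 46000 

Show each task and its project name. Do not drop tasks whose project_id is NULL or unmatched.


LEFT JOIN keeps every row from tasks (the left table); where project_id has no match in projects, the project columns become NULL. Walk through each task:
  - task 1 (Document): project_id=3 -> matches Helix
  - task 2 (Audit): project_id=NULL, no match -> kept with NULL
  - task 3 (Optimize): project_id=3 -> matches Helix
  - task 4 (Review): project_id=5 -> matches Delta
  - task 5 (Setup): project_id=5 -> matches Delta
  - task 6 (Train): project_id=1 -> matches Aurora
  - task 7 (Deploy): project_id=2 -> matches Epsilon
  - task 8 (Migrate): project_id=5 -> matches Delta
All 8 rows appear; 1 has NULL project.

SQL:
SELECT a.name, b.name AS project
FROM tasks a
LEFT JOIN projects b ON a.project_id = b.id

Result:
name     | project
---------+--------
Document | Helix  
Audit    | NULL   
Optimize | Helix  
Review   | Delta  
Setup    | Delta  
Train    | Aurora 
Deploy   | Epsilon
Migrate  | Delta  


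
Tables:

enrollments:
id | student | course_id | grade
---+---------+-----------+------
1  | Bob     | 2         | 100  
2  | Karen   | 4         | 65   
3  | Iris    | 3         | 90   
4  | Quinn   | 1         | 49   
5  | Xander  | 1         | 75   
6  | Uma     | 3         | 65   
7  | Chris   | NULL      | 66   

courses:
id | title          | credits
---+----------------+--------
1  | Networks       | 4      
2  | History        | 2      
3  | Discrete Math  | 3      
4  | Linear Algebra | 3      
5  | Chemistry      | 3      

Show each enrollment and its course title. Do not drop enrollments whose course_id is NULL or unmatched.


LEFT JOIN keeps every row from enrollments (the left table); where course_id has no match in courses, the course columns become NULL. Walk through each enrollment:
  - enrollment 1 (Bob): course_id=2 -> matches History
  - enrollment 2 (Karen): course_id=4 -> matches Linear Algebra
  - enrollment 3 (Iris): course_id=3 -> matches Discrete Math
  - enrollment 4 (Quinn): course_id=1 -> matches Networks
  - enrollment 5 (Xander): course_id=1 -> matches Networks
  - enrollment 6 (Uma): course_id=3 -> matches Discrete Math
  - enrollment 7 (Chris): course_id=NULL, no match -> kept with NULL
All 7 rows appear; 1 has NULL course.

SQL:
SELECT a.student, b.title AS course
FROM enrollments a
LEFT JOIN courses b ON a.course_id = b.id

Result:
student | course        
--------+---------------
Bob     | History       
Karen   | Linear Algebra
Iris    | Discrete Math 
Quinn   | Networks      
Xander  | Networks      
Uma     | Discrete Math 
Chris   | NULL          


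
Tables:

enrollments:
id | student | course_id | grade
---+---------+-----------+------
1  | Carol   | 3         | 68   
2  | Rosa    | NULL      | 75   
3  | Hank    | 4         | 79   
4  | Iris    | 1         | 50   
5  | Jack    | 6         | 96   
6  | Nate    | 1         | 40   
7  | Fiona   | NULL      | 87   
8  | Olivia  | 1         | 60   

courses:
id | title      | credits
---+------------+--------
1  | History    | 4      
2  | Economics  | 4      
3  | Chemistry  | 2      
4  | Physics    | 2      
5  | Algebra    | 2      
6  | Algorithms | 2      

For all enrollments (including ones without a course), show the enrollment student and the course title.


LEFT JOIN keeps every row from enrollments (the left table); where course_id has no match in courses, the course columns become NULL. Walk through each enrollment:
  - enrollment 1 (Carol): course_id=3 -> matches Chemistry
  - enrollment 2 (Rosa): course_id=NULL, no match -> kept with NULL
  - enrollment 3 (Hank): course_id=4 -> matches Physics
  - enrollment 4 (Iris): course_id=1 -> matches History
  - enrollment 5 (Jack): course_id=6 -> matches Algorithms
  - enrollment 6 (Nate): course_id=1 -> matches History
  - enrollment 7 (Fiona): course_id=NULL, no match -> kept with NULL
  - enrollment 8 (Olivia): course_id=1 -> matches History
All 8 rows appear; 2 have NULL course.

SQL:
SELECT a.student, b.title AS course
FROM enrollments a
LEFT JOIN courses b ON a.course_id = b.id

Result:
student | course    
--------+-----------
Carol   | Chemistry 
Rosa    | NULL      
Hank    | Physics   
Iris    | History   
Jack    | Algorithms
Nate    | History   
Fiona   | NULL      
Olivia  | History   


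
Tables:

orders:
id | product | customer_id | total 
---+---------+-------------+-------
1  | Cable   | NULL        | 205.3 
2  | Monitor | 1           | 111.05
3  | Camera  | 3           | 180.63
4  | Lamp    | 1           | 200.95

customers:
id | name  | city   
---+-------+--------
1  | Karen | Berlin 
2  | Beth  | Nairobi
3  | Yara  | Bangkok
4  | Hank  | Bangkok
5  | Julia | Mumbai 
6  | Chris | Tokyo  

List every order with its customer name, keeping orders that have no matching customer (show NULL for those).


LEFT JOIN keeps every row from orders (the left table); where customer_id has no match in customers, the customer columns become NULL. Walk through each order:
  - order 1 (Cable): customer_id=NULL, no match -> kept with NULL
  - order 2 (Monitor): customer_id=1 -> matches Karen
  - order 3 (Camera): customer_id=3 -> matches Yara
  - order 4 (Lamp): customer_id=1 -> matches Karen
All 4 rows appear; 1 has NULL customer.

SQL:
SELECT a.product, b.name AS customer
FROM orders a
LEFT JOIN customers b ON a.customer_id = b.id

Result:
product | customer
--------+---------
Cable   | NULL    
Monitor | Karen   
Camera  | Yara    
Lamp    | Karen   


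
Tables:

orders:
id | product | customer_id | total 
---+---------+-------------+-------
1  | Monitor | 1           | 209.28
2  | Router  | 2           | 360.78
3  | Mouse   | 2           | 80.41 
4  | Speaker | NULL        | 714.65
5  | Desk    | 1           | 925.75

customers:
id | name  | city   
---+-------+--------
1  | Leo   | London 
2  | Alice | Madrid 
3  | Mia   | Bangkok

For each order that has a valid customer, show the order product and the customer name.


INNER JOIN keeps only orders rows whose customer_id matches an id in customers. Walk through each order:
  - order 1 (Monitor): customer_id=1 -> matches Leo
  - order 2 (Router): customer_id=2 -> matches Alice
  - order 3 (Mouse): customer_id=2 -> matches Alice
  - order 4 (Speaker): customer_id=NULL, no match -> dropped
  - order 5 (Desk): customer_id=1 -> matches Leo
So 1 of 5 rows is dropped.

SQL:
SELECT a.product, b.name AS customer
FROM orders a
INNER JOIN customers b ON a.customer_id = b.id

Result:
product | customer
--------+---------
Monitor | Leo     
Router  | Alice   
Mouse   | Alice   
Desk    | Leo     


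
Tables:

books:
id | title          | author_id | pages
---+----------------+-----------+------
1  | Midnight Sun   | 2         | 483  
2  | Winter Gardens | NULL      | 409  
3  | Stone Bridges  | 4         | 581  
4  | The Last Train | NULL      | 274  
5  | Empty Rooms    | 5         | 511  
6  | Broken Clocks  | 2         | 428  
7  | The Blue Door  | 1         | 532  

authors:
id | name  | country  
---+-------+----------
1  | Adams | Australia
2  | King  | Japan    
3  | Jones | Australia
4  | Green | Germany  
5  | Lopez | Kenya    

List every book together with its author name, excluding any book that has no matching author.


INNER JOIN keeps only books rows whose author_id matches an id in authors. Walk through each book:
  - book 1 (Midnight Sun): author_id=2 -> matches King
  - book 2 (Winter Gardens): author_id=NULL, no match -> dropped
  - book 3 (Stone Bridges): author_id=4 -> matches Green
  - book 4 (The Last Train): author_id=NULL, no match -> dropped
  - book 5 (Empty Rooms): author_id=5 -> matches Lopez
  - book 6 (Broken Clocks): author_id=2 -> matches King
  - book 7 (The Blue Door): author_id=1 -> matches Adams
So 2 of 7 rows are dropped.

SQL:
SELECT a.title, b.name AS author
FROM books a
INNER JOIN authors b ON a.author_id = b.id

Result:
title         | author
--------------+-------
Midnight Sun  | King  
Stone Bridges | Green 
Empty Rooms   | Lopez 
Broken Clocks | King  
The Blue Door | Adams 


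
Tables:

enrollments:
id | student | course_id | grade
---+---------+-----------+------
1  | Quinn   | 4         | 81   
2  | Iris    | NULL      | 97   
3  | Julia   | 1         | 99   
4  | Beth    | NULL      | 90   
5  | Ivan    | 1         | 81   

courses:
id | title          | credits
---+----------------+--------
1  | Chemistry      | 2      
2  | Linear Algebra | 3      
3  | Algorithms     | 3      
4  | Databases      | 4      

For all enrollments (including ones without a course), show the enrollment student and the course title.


LEFT JOIN keeps every row from enrollments (the left table); where course_id has no match in courses, the course columns become NULL. Walk through each enrollment:
  - enrollment 1 (Quinn): course_id=4 -> matches Databases
  - enrollment 2 (Iris): course_id=NULL, no match -> kept with NULL
  - enrollment 3 (Julia): course_id=1 -> matches Chemistry
  - enrollment 4 (Beth): course_id=NULL, no match -> kept with NULL
  - enrollment 5 (Ivan): course_id=1 -> matches Chemistry
All 5 rows appear; 2 have NULL course.

SQL:
SELECT a.student, b.title AS course
FROM enrollments a
LEFT JOIN courses b ON a.course_id = b.id

Result:
student | course   
--------+----------
Quinn   | Databases
Iris    | NULL     
Julia   | Chemistry
Beth    | NULL     
Ivan    | Chemistry


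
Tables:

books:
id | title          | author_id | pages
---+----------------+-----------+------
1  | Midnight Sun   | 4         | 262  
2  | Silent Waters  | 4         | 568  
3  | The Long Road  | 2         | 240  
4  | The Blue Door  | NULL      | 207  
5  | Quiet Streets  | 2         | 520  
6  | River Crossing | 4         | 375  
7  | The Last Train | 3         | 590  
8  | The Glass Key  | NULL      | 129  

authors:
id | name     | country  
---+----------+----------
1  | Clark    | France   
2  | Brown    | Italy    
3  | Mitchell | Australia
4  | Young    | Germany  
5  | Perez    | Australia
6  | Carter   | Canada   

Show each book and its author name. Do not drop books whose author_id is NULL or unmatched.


LEFT JOIN keeps every row from books (the left table); where author_id has no match in authors, the author columns become NULL. Walk through each book:
  - book 1 (Midnight Sun): author_id=4 -> matches Young
  - book 2 (Silent Waters): author_id=4 -> matches Young
  - book 3 (The Long Road): author_id=2 -> matches Brown
  - book 4 (The Blue Door): author_id=NULL, no match -> kept with NULL
  - book 5 (Quiet Streets): author_id=2 -> matches Brown
  - book 6 (River Crossing): author_id=4 -> matches Young
  - book 7 (The Last Train): author_id=3 -> matches Mitchell
  - book 8 (The Glass Key): author_id=NULL, no match -> kept with NULL
All 8 rows appear; 2 have NULL author.

SQL:
SELECT a.title, b.name AS author
FROM books a
LEFT JOIN authors b ON a.author_id = b.id

Result:
title          | author  
---------------+---------
Midnight Sun   | Young   
Silent Waters  | Young   
The Long Road  | Brown   
The Blue Door  | NULL    
Quiet Streets  | Brown   
River Crossing | Young   
The Last Train | Mitchell
The Glass Key  | NULL    


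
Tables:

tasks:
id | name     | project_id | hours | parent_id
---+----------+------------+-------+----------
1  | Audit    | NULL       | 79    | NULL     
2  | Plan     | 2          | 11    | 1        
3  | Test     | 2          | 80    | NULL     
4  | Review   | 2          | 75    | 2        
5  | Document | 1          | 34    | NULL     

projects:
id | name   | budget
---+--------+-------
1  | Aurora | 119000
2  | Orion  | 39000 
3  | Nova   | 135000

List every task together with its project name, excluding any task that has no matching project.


INNER JOIN keeps only tasks rows whose project_id matches an id in projects. Walk through each task:
  - task 1 (Audit): project_id=NULL, no match -> dropped
  - task 2 (Plan): project_id=2 -> matches Orion
  - task 3 (Test): project_id=2 -> matches Orion
  - task 4 (Review): project_id=2 -> matches Orion
  - task 5 (Document): project_id=1 -> matches Aurora
So 1 of 5 rows is dropped.

SQL:
SELECT a.name, b.name AS project
FROM tasks a
INNER JOIN projects b ON a.project_id = b.id

Result:
name     | project
---------+--------
Plan     | Orion  
Test     | Orion  
Review   | Orion  
Document | Aurora 


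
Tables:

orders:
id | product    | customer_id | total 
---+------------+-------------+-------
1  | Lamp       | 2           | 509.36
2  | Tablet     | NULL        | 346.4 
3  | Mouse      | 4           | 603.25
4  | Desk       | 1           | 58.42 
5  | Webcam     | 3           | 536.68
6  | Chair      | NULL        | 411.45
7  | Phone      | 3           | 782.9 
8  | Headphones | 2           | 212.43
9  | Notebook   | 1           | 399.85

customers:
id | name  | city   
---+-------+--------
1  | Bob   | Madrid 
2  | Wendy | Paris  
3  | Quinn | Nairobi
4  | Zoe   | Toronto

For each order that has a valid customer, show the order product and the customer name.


INNER JOIN keeps only orders rows whose customer_id matches an id in customers. Walk through each order:
  - order 1 (Lamp): customer_id=2 -> matches Wendy
  - order 2 (Tablet): customer_id=NULL, no match -> dropped
  - order 3 (Mouse): customer_id=4 -> matches Zoe
  - order 4 (Desk): customer_id=1 -> matches Bob
  - order 5 (Webcam): customer_id=3 -> matches Quinn
  - order 6 (Chair): customer_id=NULL, no match -> dropped
  - order 7 (Phone): customer_id=3 -> matches Quinn
  - order 8 (Headphones): customer_id=2 -> matches Wendy
  - order 9 (Notebook): customer_id=1 -> matches Bob
So 2 of 9 rows are dropped.

SQL:
SELECT a.product, b.name AS customer
FROM orders a
INNER JOIN customers b ON a.customer_id = b.id

Result:
product    | customer
-----------+---------
Lamp       | Wendy   
Mouse      | Zoe     
Desk       | Bob     
Webcam     | Quinn   
Phone      | Quinn   
Headphones | Wendy   
Notebook   | Bob     


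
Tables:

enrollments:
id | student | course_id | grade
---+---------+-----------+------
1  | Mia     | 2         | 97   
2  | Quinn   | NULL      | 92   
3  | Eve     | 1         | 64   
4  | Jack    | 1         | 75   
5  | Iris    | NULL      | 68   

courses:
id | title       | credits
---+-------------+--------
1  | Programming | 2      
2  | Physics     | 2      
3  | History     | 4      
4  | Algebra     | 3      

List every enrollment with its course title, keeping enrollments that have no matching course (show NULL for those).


LEFT JOIN keeps every row from enrollments (the left table); where course_id has no match in courses, the course columns become NULL. Walk through each enrollment:
  - enrollment 1 (Mia): course_id=2 -> matches Physics
  - enrollment 2 (Quinn): course_id=NULL, no match -> kept with NULL
  - enrollment 3 (Eve): course_id=1 -> matches Programming
  - enrollment 4 (Jack): course_id=1 -> matches Programming
  - enrollment 5 (Iris): course_id=NULL, no match -> kept with NULL
All 5 rows appear; 2 have NULL course.

SQL:
SELECT a.student, b.title AS course
FROM enrollments a
LEFT JOIN courses b ON a.course_id = b.id

Result:
student | course     
--------+------------
Mia     | Physics    
Quinn   | NULL       
Eve     | Programming
Jack    | Programming
Iris    | NULL       


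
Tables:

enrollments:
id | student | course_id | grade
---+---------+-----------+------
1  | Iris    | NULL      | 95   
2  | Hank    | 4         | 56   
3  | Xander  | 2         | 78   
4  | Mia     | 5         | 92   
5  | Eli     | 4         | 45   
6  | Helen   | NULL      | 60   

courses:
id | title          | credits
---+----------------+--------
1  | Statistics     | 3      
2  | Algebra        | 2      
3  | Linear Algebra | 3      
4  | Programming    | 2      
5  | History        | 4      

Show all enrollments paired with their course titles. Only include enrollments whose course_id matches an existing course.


INNER JOIN keeps only enrollments rows whose course_id matches an id in courses. Walk through each enrollment:
  - enrollment 1 (Iris): course_id=NULL, no match -> dropped
  - enrollment 2 (Hank): course_id=4 -> matches Programming
  - enrollment 3 (Xander): course_id=2 -> matches Algebra
  - enrollment 4 (Mia): course_id=5 -> matches History
  - enrollment 5 (Eli): course_id=4 -> matches Programming
  - enrollment 6 (Helen): course_id=NULL, no match -> dropped
So 2 of 6 rows are dropped.

SQL:
SELECT a.student, b.title AS course
FROM enrollments a
INNER JOIN courses b ON a.course_id = b.id

Result:
student | course     
--------+------------
Hank    | Programming
Xander  | Algebra    
Mia     | History    
Eli     | Programming


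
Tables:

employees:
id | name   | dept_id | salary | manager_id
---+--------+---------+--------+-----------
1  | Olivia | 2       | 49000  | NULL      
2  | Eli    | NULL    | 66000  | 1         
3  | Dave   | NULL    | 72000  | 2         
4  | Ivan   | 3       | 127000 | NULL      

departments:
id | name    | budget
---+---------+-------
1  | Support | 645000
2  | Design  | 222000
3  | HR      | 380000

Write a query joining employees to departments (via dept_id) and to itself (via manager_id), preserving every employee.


Two LEFT JOINs from the same base table employees: one to departments via dept_id, one to employees itself via manager_id. Both are LEFT so every employee is preserved.
Match against departments:
  - employee 1 (Olivia): dept_id=2 -> matches Design
  - employee 2 (Eli): dept_id=NULL, no match -> kept with NULL
  - employee 3 (Dave): dept_id=NULL, no match -> kept with NULL
  - employee 4 (Ivan): dept_id=3 -> matches HR
Match against employees (self):
  - employee 1 (Olivia): manager_id=NULL -> NULL
  - employee 2 (Eli): manager_id=1 -> Olivia
  - employee 3 (Dave): manager_id=2 -> Eli
  - employee 4 (Ivan): manager_id=NULL -> NULL

SQL:
SELECT a.name, b.name AS department, c.name AS manager
FROM employees a
LEFT JOIN departments b ON a.dept_id = b.id
LEFT JOIN employees c ON a.manager_id = c.id

Result:
name   | department | manager
-------+------------+--------
Olivia | Design     | NULL   
Eli    | NULL       | Olivia 
Dave   | NULL       | Eli    
Ivan   | HR         | NULL   


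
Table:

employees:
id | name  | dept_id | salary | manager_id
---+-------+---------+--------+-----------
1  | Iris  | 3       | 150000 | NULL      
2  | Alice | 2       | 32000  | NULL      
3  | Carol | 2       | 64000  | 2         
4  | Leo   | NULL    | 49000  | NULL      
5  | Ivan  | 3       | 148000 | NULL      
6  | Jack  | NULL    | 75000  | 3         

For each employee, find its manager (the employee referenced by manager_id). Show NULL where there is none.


This is a self-join: employees is joined to a second copy of itself, matching each row's manager_id to another row's id. Use LEFT JOIN so rows with manager_id=NULL are kept.
  - employee 1 (Iris): manager_id=NULL -> NULL
  - employee 2 (Alice): manager_id=NULL -> NULL
  - employee 3 (Carol): manager_id=2 -> Alice
  - employee 4 (Leo): manager_id=NULL -> NULL
  - employee 5 (Ivan): manager_id=NULL -> NULL
  - employee 6 (Jack): manager_id=3 -> Carol

SQL:
SELECT a.name AS item, b.name AS manager
FROM employees a
LEFT JOIN employees b ON a.manager_id = b.id

Result:
item  | manager
------+--------
Iris  | NULL   
Alice | NULL   
Carol | Alice  
Leo   | NULL   
Ivan  | NULL   
Jack  | Carol  


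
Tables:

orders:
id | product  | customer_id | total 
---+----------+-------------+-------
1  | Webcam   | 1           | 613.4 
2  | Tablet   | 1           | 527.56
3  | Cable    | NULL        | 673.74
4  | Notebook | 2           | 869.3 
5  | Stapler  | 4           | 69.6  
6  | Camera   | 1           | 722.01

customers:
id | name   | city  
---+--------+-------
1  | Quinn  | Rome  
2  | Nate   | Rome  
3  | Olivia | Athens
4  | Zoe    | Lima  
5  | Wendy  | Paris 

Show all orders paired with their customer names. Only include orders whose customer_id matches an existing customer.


INNER JOIN keeps only orders rows whose customer_id matches an id in customers. Walk through each order:
  - order 1 (Webcam): customer_id=1 -> matches Quinn
  - order 2 (Tablet): customer_id=1 -> matches Quinn
  - order 3 (Cable): customer_id=NULL, no match -> dropped
  - order 4 (Notebook): customer_id=2 -> matches Nate
  - order 5 (Stapler): customer_id=4 -> matches Zoe
  - order 6 (Camera): customer_id=1 -> matches Quinn
So 1 of 6 rows is dropped.

SQL:
SELECT a.product, b.name AS customer
FROM orders a
INNER JOIN customers b ON a.customer_id = b.id

Result:
product  | customer
---------+---------
Webcam   | Quinn   
Tablet   | Quinn   
Notebook | Nate    
Stapler  | Zoe     
Camera   | Quinn   


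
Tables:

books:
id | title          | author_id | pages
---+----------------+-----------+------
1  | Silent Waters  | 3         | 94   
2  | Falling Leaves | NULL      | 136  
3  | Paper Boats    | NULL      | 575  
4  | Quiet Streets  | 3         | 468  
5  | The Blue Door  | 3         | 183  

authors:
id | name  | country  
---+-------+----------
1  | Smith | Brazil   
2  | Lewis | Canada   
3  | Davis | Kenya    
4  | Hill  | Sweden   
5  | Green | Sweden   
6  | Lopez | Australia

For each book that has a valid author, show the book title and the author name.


INNER JOIN keeps only books rows whose author_id matches an id in authors. Walk through each book:
  - book 1 (Silent Waters): author_id=3 -> matches Davis
  - book 2 (Falling Leaves): author_id=NULL, no match -> dropped
  - book 3 (Paper Boats): author_id=NULL, no match -> dropped
  - book 4 (Quiet Streets): author_id=3 -> matches Davis
  - book 5 (The Blue Door): author_id=3 -> matches Davis
So 2 of 5 rows are dropped.

SQL:
SELECT a.title, b.name AS author
FROM books a
INNER JOIN authors b ON a.author_id = b.id

Result:
title         | author
--------------+-------
Silent Waters | Davis 
Quiet Streets | Davis 
The Blue Door | Davis 


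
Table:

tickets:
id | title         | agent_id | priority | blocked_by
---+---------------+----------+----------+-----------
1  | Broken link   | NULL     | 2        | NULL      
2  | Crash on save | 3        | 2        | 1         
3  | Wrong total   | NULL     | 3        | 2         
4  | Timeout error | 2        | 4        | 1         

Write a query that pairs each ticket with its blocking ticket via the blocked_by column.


This is a self-join: tickets is joined to a second copy of itself, matching each row's blocked_by to another row's id. Use LEFT JOIN so rows with blocked_by=NULL are kept.
  - ticket 1 (Broken link): blocked_by=NULL -> NULL
  - ticket 2 (Crash on save): blocked_by=1 -> Broken link
  - ticket 3 (Wrong total): blocked_by=2 -> Crash on save
  - ticket 4 (Timeout error): blocked_by=1 -> Broken link

SQL:
SELECT a.title AS item, b.title AS blocked_by
FROM tickets a
LEFT JOIN tickets b ON a.blocked_by = b.id

Result:
item          | blocked_by   
--------------+--------------
Broken link   | NULL         
Crash on save | Broken link  
Wrong total   | Crash on save
Timeout error | Broken link  


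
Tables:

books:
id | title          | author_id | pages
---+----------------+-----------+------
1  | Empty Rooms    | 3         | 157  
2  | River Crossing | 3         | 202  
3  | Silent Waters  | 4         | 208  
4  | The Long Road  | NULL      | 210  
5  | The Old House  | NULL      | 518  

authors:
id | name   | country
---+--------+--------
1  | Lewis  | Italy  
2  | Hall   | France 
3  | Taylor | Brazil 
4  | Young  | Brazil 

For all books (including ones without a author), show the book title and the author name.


LEFT JOIN keeps every row from books (the left table); where author_id has no match in authors, the author columns become NULL. Walk through each book:
  - book 1 (Empty Rooms): author_id=3 -> matches Taylor
  - book 2 (River Crossing): author_id=3 -> matches Taylor
  - book 3 (Silent Waters): author_id=4 -> matches Young
  - book 4 (The Long Road): author_id=NULL, no match -> kept with NULL
  - book 5 (The Old House): author_id=NULL, no match -> kept with NULL
All 5 rows appear; 2 have NULL author.

SQL:
SELECT a.title, b.name AS author
FROM books a
LEFT JOIN authors b ON a.author_id = b.id

Result:
title          | author
---------------+-------
Empty Rooms    | Taylor
River Crossing | Taylor
Silent Waters  | Young 
The Long Road  | NULL  
The Old House  | NULL  


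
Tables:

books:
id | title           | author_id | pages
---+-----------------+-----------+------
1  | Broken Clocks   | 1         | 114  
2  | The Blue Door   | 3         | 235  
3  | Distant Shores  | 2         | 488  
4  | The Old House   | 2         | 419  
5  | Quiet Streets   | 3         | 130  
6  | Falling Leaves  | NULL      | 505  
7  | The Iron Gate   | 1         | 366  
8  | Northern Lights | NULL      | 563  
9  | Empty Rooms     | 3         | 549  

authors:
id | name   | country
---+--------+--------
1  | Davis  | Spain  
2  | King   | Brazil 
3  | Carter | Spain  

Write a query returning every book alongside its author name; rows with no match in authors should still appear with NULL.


LEFT JOIN keeps every row from books (the left table); where author_id has no match in authors, the author columns become NULL. Walk through each book:
  - book 1 (Broken Clocks): author_id=1 -> matches Davis
  - book 2 (The Blue Door): author_id=3 -> matches Carter
  - book 3 (Distant Shores): author_id=2 -> matches King
  - book 4 (The Old House): author_id=2 -> matches King
  - book 5 (Quiet Streets): author_id=3 -> matches Carter
  - book 6 (Falling Leaves): author_id=NULL, no match -> kept with NULL
  - book 7 (The Iron Gate): author_id=1 -> matches Davis
  - book 8 (Northern Lights): author_id=NULL, no match -> kept with NULL
  - book 9 (Empty Rooms): author_id=3 -> matches Carter
All 9 rows appear; 2 have NULL author.

SQL:
SELECT a.title, b.name AS author
FROM books a
LEFT JOIN authors b ON a.author_id = b.id

Result:
title           | author
----------------+-------
Broken Clocks   | Davis 
The Blue Door   | Carter
Distant Shores  | King  
The Old House   | King  
Quiet Streets   | Carter
Falling Leaves  | NULL  
The Iron Gate   | Davis 
Northern Lights | NULL  
Empty Rooms     | Carter


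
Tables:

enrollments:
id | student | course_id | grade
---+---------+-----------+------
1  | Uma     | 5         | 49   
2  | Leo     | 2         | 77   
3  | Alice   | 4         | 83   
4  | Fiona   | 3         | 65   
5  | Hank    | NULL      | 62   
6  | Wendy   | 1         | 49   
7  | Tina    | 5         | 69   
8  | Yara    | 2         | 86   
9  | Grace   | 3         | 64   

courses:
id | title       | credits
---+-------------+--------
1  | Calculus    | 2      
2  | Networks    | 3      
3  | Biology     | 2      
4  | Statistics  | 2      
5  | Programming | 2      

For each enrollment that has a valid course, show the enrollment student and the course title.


INNER JOIN keeps only enrollments rows whose course_id matches an id in courses. Walk through each enrollment:
  - enrollment 1 (Uma): course_id=5 -> matches Programming
  - enrollment 2 (Leo): course_id=2 -> matches Networks
  - enrollment 3 (Alice): course_id=4 -> matches Statistics
  - enrollment 4 (Fiona): course_id=3 -> matches Biology
  - enrollment 5 (Hank): course_id=NULL, no match -> dropped
  - enrollment 6 (Wendy): course_id=1 -> matches Calculus
  - enrollment 7 (Tina): course_id=5 -> matches Programming
  - enrollment 8 (Yara): course_id=2 -> matches Networks
  - enrollment 9 (Grace): course_id=3 -> matches Biology
So 1 of 9 rows is dropped.

SQL:
SELECT a.student, b.title AS course
FROM enrollments a
INNER JOIN courses b ON a.course_id = b.id

Result:
student | course     
--------+------------
Uma     | Programming
Leo     | Networks   
Alice   | Statistics 
Fiona   | Biology    
Wendy   | Calculus   
Tina    | Programming
Yara    | Networks   
Grace   | Biology    


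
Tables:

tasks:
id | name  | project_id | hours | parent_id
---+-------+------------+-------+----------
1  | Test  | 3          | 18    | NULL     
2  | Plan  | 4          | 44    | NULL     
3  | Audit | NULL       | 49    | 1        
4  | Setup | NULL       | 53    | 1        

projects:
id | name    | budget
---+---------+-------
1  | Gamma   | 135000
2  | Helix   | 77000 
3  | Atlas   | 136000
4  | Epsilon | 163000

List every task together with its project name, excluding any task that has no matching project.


INNER JOIN keeps only tasks rows whose project_id matches an id in projects. Walk through each task:
  - task 1 (Test): project_id=3 -> matches Atlas
  - task 2 (Plan): project_id=4 -> matches Epsilon
  - task 3 (Audit): project_id=NULL, no match -> dropped
  - task 4 (Setup): project_id=NULL, no match -> dropped
So 2 of 4 rows are dropped.

SQL:
SELECT a.name, b.name AS project
FROM tasks a
INNER JOIN projects b ON a.project_id = b.id

Result:
name | project
-----+--------
Test | Atlas  
Plan | Epsilon


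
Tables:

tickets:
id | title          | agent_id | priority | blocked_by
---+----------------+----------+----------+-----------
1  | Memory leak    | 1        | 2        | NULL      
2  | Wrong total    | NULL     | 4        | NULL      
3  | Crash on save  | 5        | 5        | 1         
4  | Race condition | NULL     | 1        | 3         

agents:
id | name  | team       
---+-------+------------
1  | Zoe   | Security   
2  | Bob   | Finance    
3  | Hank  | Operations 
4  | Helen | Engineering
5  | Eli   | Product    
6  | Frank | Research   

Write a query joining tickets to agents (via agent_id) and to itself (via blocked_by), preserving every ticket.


Two LEFT JOINs from the same base table tickets: one to agents via agent_id, one to tickets itself via blocked_by. Both are LEFT so every ticket is preserved.
Match against agents:
  - ticket 1 (Memory leak): agent_id=1 -> matches Zoe
  - ticket 2 (Wrong total): agent_id=NULL, no match -> kept with NULL
  - ticket 3 (Crash on save): agent_id=5 -> matches Eli
  - ticket 4 (Race condition): agent_id=NULL, no match -> kept with NULL
Match against tickets (self):
  - ticket 1 (Memory leak): blocked_by=NULL -> NULL
  - ticket 2 (Wrong total): blocked_by=NULL -> NULL
  - ticket 3 (Crash on save): blocked_by=1 -> Memory leak
  - ticket 4 (Race condition): blocked_by=3 -> Crash on save

SQL:
SELECT a.title, b.name AS agent, c.title AS blocked_by
FROM tickets a
LEFT JOIN agents b ON a.agent_id = b.id
LEFT JOIN tickets c ON a.blocked_by = c.id

Result:
title          | agent | blocked_by   
---------------+-------+--------------
Memory leak    | Zoe   | NULL         
Wrong total    | NULL  | NULL         
Crash on save  | Eli   | Memory leak  
Race condition | NULL  | Crash on save


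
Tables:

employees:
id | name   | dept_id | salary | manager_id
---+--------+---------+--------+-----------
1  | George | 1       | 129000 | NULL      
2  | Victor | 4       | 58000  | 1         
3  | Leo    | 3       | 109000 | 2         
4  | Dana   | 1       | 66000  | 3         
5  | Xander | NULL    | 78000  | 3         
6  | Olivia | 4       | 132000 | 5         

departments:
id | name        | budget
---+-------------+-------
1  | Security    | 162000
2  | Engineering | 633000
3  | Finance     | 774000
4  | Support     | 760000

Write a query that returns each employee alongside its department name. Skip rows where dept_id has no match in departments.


INNER JOIN keeps only employees rows whose dept_id matches an id in departments. Walk through each employee:
  - employee 1 (George): dept_id=1 -> matches Security
  - employee 2 (Victor): dept_id=4 -> matches Support
  - employee 3 (Leo): dept_id=3 -> matches Finance
  - employee 4 (Dana): dept_id=1 -> matches Security
  - employee 5 (Xander): dept_id=NULL, no match -> dropped
  - employee 6 (Olivia): dept_id=4 -> matches Support
So 1 of 6 rows is dropped.

SQL:
SELECT a.name, b.name AS department
FROM employees a
INNER JOIN departments b ON a.dept_id = b.id

Result:
name   | department
-------+-----------
George | Security  
Victor | Support   
Leo    | Finance   
Dana   | Security  
Olivia | Support   
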